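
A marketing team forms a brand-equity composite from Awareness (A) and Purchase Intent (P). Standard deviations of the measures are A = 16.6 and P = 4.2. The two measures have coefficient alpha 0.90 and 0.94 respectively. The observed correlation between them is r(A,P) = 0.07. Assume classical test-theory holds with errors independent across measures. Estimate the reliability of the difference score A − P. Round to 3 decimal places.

Var(A−P) = 16.6² + 4.2² − 2·16.6·4.2·0.07 = 293.2 − 9.7608 = 283.439.
Because errors are independent across components, Cov(Tᵢ,Tⱼ) = Cov(Xᵢ,Xⱼ); the off-diagonal part of the true-score variance is the same as above.
True-score variance = [16.6²·0.90 + 4.2²·0.94] − 9.7608 = 264.586 − 9.7608 = 254.825.
Reliability = 254.825 / 283.439 = 0.899.

0.899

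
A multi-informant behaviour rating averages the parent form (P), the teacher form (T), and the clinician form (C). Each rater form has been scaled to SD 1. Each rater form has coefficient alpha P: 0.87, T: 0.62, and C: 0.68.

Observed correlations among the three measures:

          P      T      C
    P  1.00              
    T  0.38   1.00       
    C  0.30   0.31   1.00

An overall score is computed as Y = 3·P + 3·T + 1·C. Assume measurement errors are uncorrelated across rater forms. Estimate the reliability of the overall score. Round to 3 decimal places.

0.834

Var(Y) = 3² + 3² + 1 + 2·[9·0.38 + 3·0.30 + 3·0.31] = 19 + 10.5 = 29.5.
With uncorrelated errors the cross-covariances are all true-score covariance, so they carry over unchanged; only the diagonal terms shrink to ρᵢσᵢ².
True-score variance = [3²·0.87 + 3²·0.62 + 0.68] + 10.5 = 14.09 + 10.5 = 24.59.
Reliability = 24.59 / 29.5 = 0.834.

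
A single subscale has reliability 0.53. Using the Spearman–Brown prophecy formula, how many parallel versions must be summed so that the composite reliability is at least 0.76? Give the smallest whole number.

k ≥ ρ*(1−ρ₁)/(ρ₁(1−ρ*)) = 0.76·0.47 / (0.53·0.24) = 2.808.
Smallest integer k = 3.

3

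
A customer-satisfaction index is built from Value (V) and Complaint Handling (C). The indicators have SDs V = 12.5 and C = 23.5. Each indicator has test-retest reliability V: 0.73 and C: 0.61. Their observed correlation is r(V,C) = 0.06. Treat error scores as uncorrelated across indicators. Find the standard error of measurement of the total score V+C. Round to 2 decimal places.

Var(total) = 708.5 + 35.25 = 743.75.
True-score variance = 450.935 + 35.25 = 486.185, so reliability = 0.6537.
Error variance = 743.75 − 486.185 = 257.565; SEM = √257.565 = 16.05.

16.05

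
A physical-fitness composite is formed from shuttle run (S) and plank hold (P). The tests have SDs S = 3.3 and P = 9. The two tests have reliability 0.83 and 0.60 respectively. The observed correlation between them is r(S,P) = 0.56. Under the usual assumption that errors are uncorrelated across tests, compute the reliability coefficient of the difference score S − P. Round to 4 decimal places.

0.4158

Var(S−P) = 3.3² + 9² − 2·3.3·9·0.56 = 91.89 − 33.264 = 58.626.
With uncorrelated errors the cross-covariances are all true-score covariance, so they carry over unchanged; only the diagonal terms shrink to ρᵢσᵢ².
True-score variance = [3.3²·0.83 + 9²·0.60] − 33.264 = 57.6387 − 33.264 = 24.3747.
Reliability = 24.3747 / 58.626 = 0.4158.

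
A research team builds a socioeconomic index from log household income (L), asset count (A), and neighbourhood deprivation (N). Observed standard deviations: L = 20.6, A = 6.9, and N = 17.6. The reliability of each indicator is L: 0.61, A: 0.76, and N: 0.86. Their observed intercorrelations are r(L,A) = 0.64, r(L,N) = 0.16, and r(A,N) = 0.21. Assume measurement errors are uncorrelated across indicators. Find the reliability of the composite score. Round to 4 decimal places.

Var(L+A+N) = 20.6² + 6.9² + 17.6² + 2·[20.6·6.9·0.64 + 20.6·17.6·0.16 + 6.9·17.6·0.21] = 781.73 + 348.963 = 1130.69.
Because errors are independent across components, Cov(Tᵢ,Tⱼ) = Cov(Xᵢ,Xⱼ); the off-diagonal part of the true-score variance is the same as above.
True-score variance = [20.6²·0.61 + 6.9²·0.76 + 17.6²·0.86] + 348.963 = 561.437 + 348.963 = 910.4.
Reliability = 910.4 / 1130.69 = 0.8052.

0.8052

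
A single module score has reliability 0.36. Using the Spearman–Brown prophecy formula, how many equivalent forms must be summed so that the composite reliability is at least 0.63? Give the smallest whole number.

4

k ≥ ρ*(1−ρ₁)/(ρ₁(1−ρ*)) = 0.63·0.64 / (0.36·0.37) = 3.027.
Smallest integer k = 4.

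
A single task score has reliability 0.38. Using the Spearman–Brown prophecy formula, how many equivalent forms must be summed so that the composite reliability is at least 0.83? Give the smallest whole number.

k ≥ ρ*(1−ρ₁)/(ρ₁(1−ρ*)) = 0.83·0.62 / (0.38·0.17) = 7.966.
Smallest integer k = 8.

8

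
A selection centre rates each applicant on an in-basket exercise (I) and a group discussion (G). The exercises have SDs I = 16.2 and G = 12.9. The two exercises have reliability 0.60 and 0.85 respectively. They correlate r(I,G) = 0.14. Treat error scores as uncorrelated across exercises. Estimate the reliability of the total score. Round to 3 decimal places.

Var(I+G) = 16.2² + 12.9² + 2·[16.2·12.9·0.14] = 428.85 + 58.5144 = 487.364.
With uncorrelated errors the cross-covariances are all true-score covariance, so they carry over unchanged; only the diagonal terms shrink to ρᵢσᵢ².
True-score variance = [16.2²·0.60 + 12.9²·0.85] + 58.5144 = 298.913 + 58.5144 = 357.427.
Reliability = 357.427 / 487.364 = 0.733.

0.733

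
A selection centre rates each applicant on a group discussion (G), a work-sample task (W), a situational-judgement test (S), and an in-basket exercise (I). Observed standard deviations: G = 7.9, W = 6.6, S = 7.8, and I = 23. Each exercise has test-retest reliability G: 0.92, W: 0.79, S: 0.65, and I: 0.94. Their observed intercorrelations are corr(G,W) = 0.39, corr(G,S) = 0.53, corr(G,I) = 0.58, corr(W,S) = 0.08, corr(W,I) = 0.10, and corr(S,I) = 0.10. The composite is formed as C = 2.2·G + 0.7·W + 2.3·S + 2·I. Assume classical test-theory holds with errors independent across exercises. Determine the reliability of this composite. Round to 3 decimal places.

Var(C) = 2.2²·7.9² + 0.7²·6.6² + 2.3²·7.8² + 2²·23² + 2·[1.54·7.9·6.6·0.39 + 5.06·7.9·7.8·0.53 + 4.4·7.9·23·0.58 + 1.61·6.6·7.8·0.08 + 1.4·6.6·23·0.10 + 4.6·7.8·23·0.10] = 2761.25 + 1541.35 = 4302.6.
Because errors are independent across components, Cov(Tᵢ,Tⱼ) = Cov(Xᵢ,Xⱼ); the off-diagonal part of the true-score variance is the same as above.
True-score variance = [2.2²·7.9²·0.92 + 0.7²·6.6²·0.79 + 2.3²·7.8²·0.65 + 2²·23²·0.94] + 1541.35 = 2493 + 1541.35 = 4034.35.
Reliability = 4034.35 / 4302.6 = 0.938.

0.938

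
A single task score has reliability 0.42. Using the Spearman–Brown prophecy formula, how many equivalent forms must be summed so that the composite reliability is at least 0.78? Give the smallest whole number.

k ≥ ρ*(1−ρ₁)/(ρ₁(1−ρ*)) = 0.78·0.58 / (0.42·0.22) = 4.896.
Smallest integer k = 5.

5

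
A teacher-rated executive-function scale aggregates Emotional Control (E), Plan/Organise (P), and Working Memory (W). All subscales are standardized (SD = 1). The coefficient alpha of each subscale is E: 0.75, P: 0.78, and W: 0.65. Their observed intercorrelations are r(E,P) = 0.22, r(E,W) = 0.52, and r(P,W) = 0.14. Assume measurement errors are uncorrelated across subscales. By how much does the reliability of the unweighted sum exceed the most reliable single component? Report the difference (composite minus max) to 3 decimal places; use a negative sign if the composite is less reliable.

Var(sum) = 3 + 1.76 = 4.76; true-score variance = 2.18 + 1.76 = 3.94; composite reliability = 0.8277.
Max component reliability = 0.7800.
Difference = 0.8277 − 0.7800 = 0.048.

0.048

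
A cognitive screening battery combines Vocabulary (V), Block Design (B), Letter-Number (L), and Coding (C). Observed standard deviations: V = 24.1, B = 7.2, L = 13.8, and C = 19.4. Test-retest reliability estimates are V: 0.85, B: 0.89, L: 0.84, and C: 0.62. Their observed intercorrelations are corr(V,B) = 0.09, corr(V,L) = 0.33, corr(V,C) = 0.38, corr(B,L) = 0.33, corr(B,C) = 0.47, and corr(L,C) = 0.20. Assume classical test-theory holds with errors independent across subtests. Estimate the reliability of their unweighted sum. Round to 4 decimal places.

Var(V+B+L+C) = 24.1² + 7.2² + 13.8² + 19.4² + 2·[24.1·7.2·0.09 + 24.1·13.8·0.33 + 24.1·19.4·0.38 + 7.2·13.8·0.33 + 7.2·19.4·0.47 + 13.8·19.4·0.20] = 1199.45 + 910.032 = 2109.48.
Under uncorrelated errors the observed covariances equal the true-score covariances, so only the own-variance terms attenuate.
True-score variance = [24.1²·0.85 + 7.2²·0.89 + 13.8²·0.84 + 19.4²·0.62] + 910.032 = 933.139 + 910.032 = 1843.17.
Reliability = 1843.17 / 2109.48 = 0.8738.

0.8738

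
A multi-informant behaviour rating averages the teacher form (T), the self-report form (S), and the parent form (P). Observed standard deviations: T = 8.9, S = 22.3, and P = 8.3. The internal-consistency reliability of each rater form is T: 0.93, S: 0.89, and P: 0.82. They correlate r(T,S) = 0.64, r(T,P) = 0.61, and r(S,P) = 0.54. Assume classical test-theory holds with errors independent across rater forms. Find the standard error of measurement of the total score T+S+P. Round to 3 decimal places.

8.523

Var(total) = 645.39 + 544.06 = 1189.45.
True-score variance = 572.743 + 544.06 = 1116.8, so reliability = 0.9389.
Error variance = 1189.45 − 1116.8 = 72.6468; SEM = √72.6468 = 8.523.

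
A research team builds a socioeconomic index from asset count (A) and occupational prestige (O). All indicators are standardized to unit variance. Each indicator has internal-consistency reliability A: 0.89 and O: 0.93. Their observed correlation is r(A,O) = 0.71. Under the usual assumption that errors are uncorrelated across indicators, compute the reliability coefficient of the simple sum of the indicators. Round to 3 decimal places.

0.947

Var(A+O) = 2 + 2·[0.71] = 2 + 1.42 = 3.42.
With uncorrelated errors the cross-covariances are all true-score covariance, so they carry over unchanged; only the diagonal terms shrink to ρᵢσᵢ².
True-score variance = [0.89 + 0.93] + 1.42 = 1.82 + 1.42 = 3.24.
Reliability = 3.24 / 3.42 = 0.947.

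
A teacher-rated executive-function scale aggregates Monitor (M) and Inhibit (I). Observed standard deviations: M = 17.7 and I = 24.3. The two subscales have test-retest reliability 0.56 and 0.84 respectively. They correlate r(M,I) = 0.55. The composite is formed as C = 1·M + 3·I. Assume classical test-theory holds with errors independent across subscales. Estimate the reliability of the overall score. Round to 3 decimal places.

0.860

Var(C) = 17.7² + 3²·24.3² + 2·[3·17.7·24.3·0.55] = 5627.7 + 1419.36 = 7047.06.
Because errors are independent across components, Cov(Tᵢ,Tⱼ) = Cov(Xᵢ,Xⱼ); the off-diagonal part of the true-score variance is the same as above.
True-score variance = [17.7²·0.56 + 3²·24.3²·0.84] + 1419.36 = 4639.55 + 1419.36 = 6058.91.
Reliability = 6058.91 / 7047.06 = 0.860.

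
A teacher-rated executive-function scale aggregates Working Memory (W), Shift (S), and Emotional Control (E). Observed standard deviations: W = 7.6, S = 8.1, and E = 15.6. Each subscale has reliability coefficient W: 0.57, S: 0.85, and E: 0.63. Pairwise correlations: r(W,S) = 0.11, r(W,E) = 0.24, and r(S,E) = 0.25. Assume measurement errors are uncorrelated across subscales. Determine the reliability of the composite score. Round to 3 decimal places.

Var(W+S+E) = 7.6² + 8.1² + 15.6² + 2·[7.6·8.1·0.11 + 7.6·15.6·0.24 + 8.1·15.6·0.25] = 366.73 + 133.632 = 500.362.
With uncorrelated errors the cross-covariances are all true-score covariance, so they carry over unchanged; only the diagonal terms shrink to ρᵢσᵢ².
True-score variance = [7.6²·0.57 + 8.1²·0.85 + 15.6²·0.63] + 133.632 = 242.008 + 133.632 = 375.64.
Reliability = 375.64 / 500.362 = 0.751.

0.751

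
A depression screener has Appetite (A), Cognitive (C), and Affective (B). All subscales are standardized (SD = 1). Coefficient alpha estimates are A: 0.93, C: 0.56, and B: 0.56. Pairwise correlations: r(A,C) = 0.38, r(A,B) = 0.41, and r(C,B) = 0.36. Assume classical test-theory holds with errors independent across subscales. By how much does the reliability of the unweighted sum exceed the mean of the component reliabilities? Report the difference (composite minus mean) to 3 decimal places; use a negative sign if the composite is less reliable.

0.137

Var(sum) = 3 + 2.3 = 5.3; true-score variance = 2.05 + 2.3 = 4.35; composite reliability = 0.8208.
Mean component reliability = 0.6833.
Difference = 0.8208 − 0.6833 = 0.137.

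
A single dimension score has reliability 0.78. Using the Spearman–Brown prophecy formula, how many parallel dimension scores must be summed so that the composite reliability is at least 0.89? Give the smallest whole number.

k ≥ ρ*(1−ρ₁)/(ρ₁(1−ρ*)) = 0.89·0.22 / (0.78·0.11) = 2.282.
Smallest integer k = 3.

3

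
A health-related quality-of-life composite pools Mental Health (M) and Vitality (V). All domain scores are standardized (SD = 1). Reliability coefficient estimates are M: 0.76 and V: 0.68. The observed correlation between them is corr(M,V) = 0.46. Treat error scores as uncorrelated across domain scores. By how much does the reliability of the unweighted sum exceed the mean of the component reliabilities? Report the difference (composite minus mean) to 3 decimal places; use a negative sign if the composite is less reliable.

0.088

Var(sum) = 2 + 0.92 = 2.92; true-score variance = 1.44 + 0.92 = 2.36; composite reliability = 0.8082.
Mean component reliability = 0.7200.
Difference = 0.8082 − 0.7200 = 0.088.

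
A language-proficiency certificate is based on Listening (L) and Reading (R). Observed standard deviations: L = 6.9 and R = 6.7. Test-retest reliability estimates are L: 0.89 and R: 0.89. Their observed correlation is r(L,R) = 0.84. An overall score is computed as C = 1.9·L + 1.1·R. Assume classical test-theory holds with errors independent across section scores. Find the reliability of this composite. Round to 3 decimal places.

Var(C) = 1.9²·6.9² + 1.1²·6.7² + 2·[2.09·6.9·6.7·0.84] = 226.189 + 162.323 = 388.512.
Under uncorrelated errors the observed covariances equal the true-score covariances, so only the own-variance terms attenuate.
True-score variance = [1.9²·6.9²·0.89 + 1.1²·6.7²·0.89] + 162.323 = 201.308 + 162.323 = 363.631.
Reliability = 363.631 / 388.512 = 0.936.

0.936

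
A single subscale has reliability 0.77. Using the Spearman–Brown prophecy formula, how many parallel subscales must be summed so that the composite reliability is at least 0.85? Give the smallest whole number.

2

k ≥ ρ*(1−ρ₁)/(ρ₁(1−ρ*)) = 0.85·0.23 / (0.77·0.15) = 1.693.
Smallest integer k = 2.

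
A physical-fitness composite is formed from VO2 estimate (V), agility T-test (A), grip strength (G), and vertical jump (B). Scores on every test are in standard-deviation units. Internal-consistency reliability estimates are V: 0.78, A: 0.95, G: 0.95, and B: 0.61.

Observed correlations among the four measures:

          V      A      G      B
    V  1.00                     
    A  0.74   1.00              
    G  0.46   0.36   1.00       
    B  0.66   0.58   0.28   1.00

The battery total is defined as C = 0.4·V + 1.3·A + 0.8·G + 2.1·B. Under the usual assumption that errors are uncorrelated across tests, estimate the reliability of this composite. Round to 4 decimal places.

Var(C) = 0.4² + 1.3² + 0.8² + 2.1² + 2·[0.52·0.74 + 0.32·0.46 + 0.84·0.66 + 1.04·0.36 + 2.73·0.58 + 1.68·0.28] = 6.9 + 7.0292 = 13.9292.
With uncorrelated errors the cross-covariances are all true-score covariance, so they carry over unchanged; only the diagonal terms shrink to ρᵢσᵢ².
True-score variance = [0.4²·0.78 + 1.3²·0.95 + 0.8²·0.95 + 2.1²·0.61] + 7.0292 = 5.0284 + 7.0292 = 12.0576.
Reliability = 12.0576 / 13.9292 = 0.8656.

0.8656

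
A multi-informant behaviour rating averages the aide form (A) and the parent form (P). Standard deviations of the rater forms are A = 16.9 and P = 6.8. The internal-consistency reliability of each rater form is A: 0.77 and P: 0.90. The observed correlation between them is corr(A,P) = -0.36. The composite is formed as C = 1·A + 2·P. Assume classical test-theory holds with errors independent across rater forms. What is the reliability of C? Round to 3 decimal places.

Var(C) = 16.9² + 2²·6.8² + 2·[2·16.9·6.8·(-0.36)] = 470.57 − 165.485 = 305.085.
With uncorrelated errors the cross-covariances are all true-score covariance, so they carry over unchanged; only the diagonal terms shrink to ρᵢσᵢ².
True-score variance = [16.9²·0.77 + 2²·6.8²·0.90] − 165.485 = 386.384 − 165.485 = 220.899.
Reliability = 220.899 / 305.085 = 0.724.

0.724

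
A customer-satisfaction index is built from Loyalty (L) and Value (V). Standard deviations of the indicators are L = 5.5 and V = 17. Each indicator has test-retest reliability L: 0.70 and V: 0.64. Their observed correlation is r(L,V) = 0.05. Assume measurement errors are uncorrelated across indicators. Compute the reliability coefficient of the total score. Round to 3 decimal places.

Var(L+V) = 5.5² + 17² + 2·[5.5·17·0.05] = 319.25 + 9.35 = 328.6.
With uncorrelated errors the cross-covariances are all true-score covariance, so they carry over unchanged; only the diagonal terms shrink to ρᵢσᵢ².
True-score variance = [5.5²·0.70 + 17²·0.64] + 9.35 = 206.135 + 9.35 = 215.485.
Reliability = 215.485 / 328.6 = 0.656.

0.656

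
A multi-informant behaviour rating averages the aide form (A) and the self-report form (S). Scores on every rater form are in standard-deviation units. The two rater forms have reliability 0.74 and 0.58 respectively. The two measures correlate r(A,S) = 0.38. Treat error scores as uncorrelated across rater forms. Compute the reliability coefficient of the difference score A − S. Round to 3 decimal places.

0.452

Var(A−S) = 1 + 1 − 2·0.38 = 2 − 0.76 = 1.24.
Because errors are independent across components, Cov(Tᵢ,Tⱼ) = Cov(Xᵢ,Xⱼ); the off-diagonal part of the true-score variance is the same as above.
True-score variance = [0.74 + 0.58] − 0.76 = 1.32 − 0.76 = 0.56.
Reliability = 0.56 / 1.24 = 0.452.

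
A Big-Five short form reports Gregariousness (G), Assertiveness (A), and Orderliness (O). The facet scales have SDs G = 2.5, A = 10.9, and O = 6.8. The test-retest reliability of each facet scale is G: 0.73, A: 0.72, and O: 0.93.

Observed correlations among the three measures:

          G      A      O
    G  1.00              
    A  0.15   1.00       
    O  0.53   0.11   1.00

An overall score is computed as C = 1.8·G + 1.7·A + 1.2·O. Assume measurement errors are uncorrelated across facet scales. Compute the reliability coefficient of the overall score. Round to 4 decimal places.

Var(C) = 1.8²·2.5² + 1.7²·10.9² + 1.2²·6.8² + 2·[3.06·2.5·10.9·0.15 + 2.16·2.5·6.8·0.53 + 2.04·10.9·6.8·0.11] = 430.196 + 97.2038 = 527.4.
Under uncorrelated errors the observed covariances equal the true-score covariances, so only the own-variance terms attenuate.
True-score variance = [1.8²·2.5²·0.73 + 1.7²·10.9²·0.72 + 1.2²·6.8²·0.93] + 97.2038 = 323.927 + 97.2038 = 421.131.
Reliability = 421.131 / 527.4 = 0.7985.

0.7985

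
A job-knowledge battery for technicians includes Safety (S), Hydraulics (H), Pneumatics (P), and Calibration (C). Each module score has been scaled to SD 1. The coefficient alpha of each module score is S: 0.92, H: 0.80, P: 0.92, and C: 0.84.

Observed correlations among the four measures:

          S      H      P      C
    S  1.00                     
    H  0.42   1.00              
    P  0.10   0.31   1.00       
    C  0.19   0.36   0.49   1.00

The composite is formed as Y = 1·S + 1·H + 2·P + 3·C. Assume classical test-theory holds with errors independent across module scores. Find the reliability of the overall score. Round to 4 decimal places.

0.9235

Var(Y) = 1 + 1 + 2² + 3² + 2·[0.42 + 2·0.10 + 3·0.19 + 2·0.31 + 3·0.36 + 6·0.49] = 15 + 11.66 = 26.66.
Under uncorrelated errors the observed covariances equal the true-score covariances, so only the own-variance terms attenuate.
True-score variance = [0.92 + 0.80 + 2²·0.92 + 3²·0.84] + 11.66 = 12.96 + 11.66 = 24.62.
Reliability = 24.62 / 26.66 = 0.9235.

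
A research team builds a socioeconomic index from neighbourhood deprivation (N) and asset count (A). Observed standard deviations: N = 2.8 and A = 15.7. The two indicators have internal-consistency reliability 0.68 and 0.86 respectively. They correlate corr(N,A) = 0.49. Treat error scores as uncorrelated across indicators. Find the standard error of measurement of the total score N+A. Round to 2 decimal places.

Var(total) = 254.33 + 43.0808 = 297.411.
True-score variance = 217.313 + 43.0808 = 260.393, so reliability = 0.8755.
Error variance = 297.411 − 260.393 = 37.0174; SEM = √37.0174 = 6.08.

6.08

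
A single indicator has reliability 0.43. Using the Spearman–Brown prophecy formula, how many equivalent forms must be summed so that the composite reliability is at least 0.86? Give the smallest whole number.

k ≥ ρ*(1−ρ₁)/(ρ₁(1−ρ*)) = 0.86·0.57 / (0.43·0.14) = 8.143.
Smallest integer k = 9.

9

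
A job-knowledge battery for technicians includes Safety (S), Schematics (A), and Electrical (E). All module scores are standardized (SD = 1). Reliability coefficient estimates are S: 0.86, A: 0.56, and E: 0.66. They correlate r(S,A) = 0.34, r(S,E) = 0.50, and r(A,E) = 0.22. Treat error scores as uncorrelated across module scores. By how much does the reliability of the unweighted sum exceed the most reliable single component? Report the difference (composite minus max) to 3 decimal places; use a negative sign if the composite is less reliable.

-0.040

Var(sum) = 3 + 2.12 = 5.12; true-score variance = 2.08 + 2.12 = 4.2; composite reliability = 0.8203.
Max component reliability = 0.8600.
Difference = 0.8203 − 0.8600 = -0.040.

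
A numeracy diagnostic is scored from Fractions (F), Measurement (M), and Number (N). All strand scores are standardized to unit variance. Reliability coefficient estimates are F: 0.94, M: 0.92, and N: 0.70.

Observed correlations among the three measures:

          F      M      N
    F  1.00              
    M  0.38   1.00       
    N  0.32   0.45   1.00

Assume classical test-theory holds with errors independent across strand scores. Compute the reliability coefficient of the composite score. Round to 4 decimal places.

0.9170

Var(F+M+N) = 3 + 2·[0.38 + 0.32 + 0.45] = 3 + 2.3 = 5.3.
Because errors are independent across components, Cov(Tᵢ,Tⱼ) = Cov(Xᵢ,Xⱼ); the off-diagonal part of the true-score variance is the same as above.
True-score variance = [0.94 + 0.92 + 0.70] + 2.3 = 2.56 + 2.3 = 4.86.
Reliability = 4.86 / 5.3 = 0.9170.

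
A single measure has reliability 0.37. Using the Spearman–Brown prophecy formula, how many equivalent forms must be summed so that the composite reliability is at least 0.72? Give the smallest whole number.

k ≥ ρ*(1−ρ₁)/(ρ₁(1−ρ*)) = 0.72·0.63 / (0.37·0.28) = 4.378.
Smallest integer k = 5.

5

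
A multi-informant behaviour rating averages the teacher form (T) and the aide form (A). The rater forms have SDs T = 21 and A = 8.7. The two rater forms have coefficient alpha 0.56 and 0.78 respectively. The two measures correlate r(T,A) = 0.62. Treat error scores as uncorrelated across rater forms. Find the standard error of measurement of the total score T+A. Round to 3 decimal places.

Var(total) = 516.69 + 226.548 = 743.238.
True-score variance = 305.998 + 226.548 = 532.546, so reliability = 0.7165.
Error variance = 743.238 − 532.546 = 210.692; SEM = √210.692 = 14.515.

14.515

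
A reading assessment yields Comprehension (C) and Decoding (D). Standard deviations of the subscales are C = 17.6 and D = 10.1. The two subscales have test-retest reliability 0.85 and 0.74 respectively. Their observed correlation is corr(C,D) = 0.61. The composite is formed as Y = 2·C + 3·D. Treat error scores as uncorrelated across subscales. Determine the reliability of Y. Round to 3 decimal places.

Var(Y) = 2²·17.6² + 3²·10.1² + 2·[6·17.6·10.1·0.61] = 2157.13 + 1301.2 = 3458.33.
Under uncorrelated errors the observed covariances equal the true-score covariances, so only the own-variance terms attenuate.
True-score variance = [2²·17.6²·0.85 + 3²·10.1²·0.74] + 1301.2 = 1732.57 + 1301.2 = 3033.77.
Reliability = 3033.77 / 3458.33 = 0.877.

0.877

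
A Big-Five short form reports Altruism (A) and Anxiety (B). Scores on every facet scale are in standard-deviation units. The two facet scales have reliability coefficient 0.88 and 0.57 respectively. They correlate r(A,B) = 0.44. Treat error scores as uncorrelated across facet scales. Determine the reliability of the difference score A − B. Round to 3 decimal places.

0.509

Var(A−B) = 1 + 1 − 2·0.44 = 2 − 0.88 = 1.12.
Because errors are independent across components, Cov(Tᵢ,Tⱼ) = Cov(Xᵢ,Xⱼ); the off-diagonal part of the true-score variance is the same as above.
True-score variance = [0.88 + 0.57] − 0.88 = 1.45 − 0.88 = 0.57.
Reliability = 0.57 / 1.12 = 0.509.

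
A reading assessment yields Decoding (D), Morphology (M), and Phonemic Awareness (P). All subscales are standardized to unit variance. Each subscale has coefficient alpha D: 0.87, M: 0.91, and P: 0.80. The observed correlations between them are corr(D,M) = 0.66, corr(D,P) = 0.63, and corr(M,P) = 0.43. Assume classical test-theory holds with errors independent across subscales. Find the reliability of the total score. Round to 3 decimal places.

Var(D+M+P) = 3 + 2·[0.66 + 0.63 + 0.43] = 3 + 3.44 = 6.44.
Under uncorrelated errors the observed covariances equal the true-score covariances, so only the own-variance terms attenuate.
True-score variance = [0.87 + 0.91 + 0.80] + 3.44 = 2.58 + 3.44 = 6.02.
Reliability = 6.02 / 6.44 = 0.935.

0.935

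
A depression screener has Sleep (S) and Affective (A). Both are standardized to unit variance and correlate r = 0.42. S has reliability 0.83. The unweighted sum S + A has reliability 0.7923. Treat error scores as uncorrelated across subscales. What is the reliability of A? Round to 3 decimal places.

Var(S+A) = 2 + 2·0.42 = 2.840.
True-score variance = ρ_S + ρ_A + 2·0.42, so 0.7923 = (0.83 + ρ_A + 0.84) / 2.840.
ρ_A = 0.7923·2.840 − 0.83 − 0.84 = 0.580.

0.580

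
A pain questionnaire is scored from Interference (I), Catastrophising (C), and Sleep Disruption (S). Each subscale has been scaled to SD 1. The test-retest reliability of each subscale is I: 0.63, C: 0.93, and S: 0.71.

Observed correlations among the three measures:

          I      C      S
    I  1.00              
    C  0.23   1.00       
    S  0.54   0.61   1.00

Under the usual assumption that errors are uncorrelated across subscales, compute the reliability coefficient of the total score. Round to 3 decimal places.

0.873

Var(I+C+S) = 3 + 2·[0.23 + 0.54 + 0.61] = 3 + 2.76 = 5.76.
With uncorrelated errors the cross-covariances are all true-score covariance, so they carry over unchanged; only the diagonal terms shrink to ρᵢσᵢ².
True-score variance = [0.63 + 0.93 + 0.71] + 2.76 = 2.27 + 2.76 = 5.03.
Reliability = 5.03 / 5.76 = 0.873.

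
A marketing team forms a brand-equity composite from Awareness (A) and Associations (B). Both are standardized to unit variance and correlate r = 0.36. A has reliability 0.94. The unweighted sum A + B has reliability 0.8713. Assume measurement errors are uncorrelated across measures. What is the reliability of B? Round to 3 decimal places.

0.710

Var(A+B) = 2 + 2·0.36 = 2.720.
True-score variance = ρ_A + ρ_B + 2·0.36, so 0.8713 = (0.94 + ρ_B + 0.72) / 2.720.
ρ_B = 0.8713·2.720 − 0.94 − 0.72 = 0.710.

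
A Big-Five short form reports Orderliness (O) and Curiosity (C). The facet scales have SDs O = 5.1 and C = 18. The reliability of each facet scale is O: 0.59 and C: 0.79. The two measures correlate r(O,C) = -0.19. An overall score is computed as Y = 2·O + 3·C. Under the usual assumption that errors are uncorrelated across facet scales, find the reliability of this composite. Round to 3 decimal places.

0.767

Var(Y) = 2²·5.1² + 3²·18² + 2·[6·5.1·18·(-0.19)] = 3020.04 − 209.304 = 2810.74.
Because errors are independent across components, Cov(Tᵢ,Tⱼ) = Cov(Xᵢ,Xⱼ); the off-diagonal part of the true-score variance is the same as above.
True-score variance = [2²·5.1²·0.59 + 3²·18²·0.79] − 209.304 = 2365.02 − 209.304 = 2155.72.
Reliability = 2155.72 / 2810.74 = 0.767.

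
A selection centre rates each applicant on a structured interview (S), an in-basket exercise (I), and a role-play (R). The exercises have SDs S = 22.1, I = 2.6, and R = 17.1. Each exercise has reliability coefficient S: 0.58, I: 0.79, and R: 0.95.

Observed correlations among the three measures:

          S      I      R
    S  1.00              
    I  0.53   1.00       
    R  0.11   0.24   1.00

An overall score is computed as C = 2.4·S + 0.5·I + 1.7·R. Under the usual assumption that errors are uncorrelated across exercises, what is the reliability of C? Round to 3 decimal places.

0.701

Var(C) = 2.4²·22.1² + 0.5²·2.6² + 1.7²·17.1² + 2·[1.2·22.1·2.6·0.53 + 4.08·22.1·17.1·0.11 + 0.85·2.6·17.1·0.24] = 3660 + 430.441 = 4090.44.
Under uncorrelated errors the observed covariances equal the true-score covariances, so only the own-variance terms attenuate.
True-score variance = [2.4²·22.1²·0.58 + 0.5²·2.6²·0.79 + 1.7²·17.1²·0.95] + 430.441 = 2435.83 + 430.441 = 2866.27.
Reliability = 2866.27 / 4090.44 = 0.701.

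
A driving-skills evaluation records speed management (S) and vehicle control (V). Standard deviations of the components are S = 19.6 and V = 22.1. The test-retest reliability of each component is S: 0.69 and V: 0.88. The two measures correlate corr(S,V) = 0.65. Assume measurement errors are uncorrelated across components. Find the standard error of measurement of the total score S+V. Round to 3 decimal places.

Var(total) = 872.57 + 563.108 = 1435.68.
True-score variance = 694.871 + 563.108 = 1257.98, so reliability = 0.8762.
Error variance = 1435.68 − 1257.98 = 177.699; SEM = √177.699 = 13.330.

13.330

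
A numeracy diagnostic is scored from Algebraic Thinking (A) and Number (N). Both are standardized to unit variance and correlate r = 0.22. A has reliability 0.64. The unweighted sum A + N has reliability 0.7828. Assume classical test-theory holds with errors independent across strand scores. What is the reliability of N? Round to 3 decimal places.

Var(A+N) = 2 + 2·0.22 = 2.440.
True-score variance = ρ_A + ρ_N + 2·0.22, so 0.7828 = (0.64 + ρ_N + 0.44) / 2.440.
ρ_N = 0.7828·2.440 − 0.64 − 0.44 = 0.830.

0.830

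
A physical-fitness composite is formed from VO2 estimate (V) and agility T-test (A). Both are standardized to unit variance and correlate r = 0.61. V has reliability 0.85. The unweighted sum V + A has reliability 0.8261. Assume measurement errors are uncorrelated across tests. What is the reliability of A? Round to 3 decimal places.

Var(V+A) = 2 + 2·0.61 = 3.220.
True-score variance = ρ_V + ρ_A + 2·0.61, so 0.8261 = (0.85 + ρ_A + 1.22) / 3.220.
ρ_A = 0.8261·3.220 − 0.85 − 1.22 = 0.590.

0.590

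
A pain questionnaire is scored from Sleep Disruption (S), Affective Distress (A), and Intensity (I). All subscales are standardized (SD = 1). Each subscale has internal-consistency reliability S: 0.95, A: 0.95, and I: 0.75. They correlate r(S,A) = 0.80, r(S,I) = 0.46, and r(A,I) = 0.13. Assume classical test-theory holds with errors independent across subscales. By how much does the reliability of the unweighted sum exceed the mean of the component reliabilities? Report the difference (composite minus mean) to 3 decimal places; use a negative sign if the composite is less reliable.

Var(sum) = 3 + 2.78 = 5.78; true-score variance = 2.65 + 2.78 = 5.43; composite reliability = 0.9394.
Mean component reliability = 0.8833.
Difference = 0.9394 − 0.8833 = 0.056.

0.056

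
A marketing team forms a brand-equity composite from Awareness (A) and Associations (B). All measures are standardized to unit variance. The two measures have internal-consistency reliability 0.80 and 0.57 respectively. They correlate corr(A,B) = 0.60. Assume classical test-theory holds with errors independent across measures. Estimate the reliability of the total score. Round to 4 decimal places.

Var(A+B) = 2 + 2·[0.60] = 2 + 1.2 = 3.2.
Because errors are independent across components, Cov(Tᵢ,Tⱼ) = Cov(Xᵢ,Xⱼ); the off-diagonal part of the true-score variance is the same as above.
True-score variance = [0.80 + 0.57] + 1.2 = 1.37 + 1.2 = 2.57.
Reliability = 2.57 / 3.2 = 0.8031.

0.8031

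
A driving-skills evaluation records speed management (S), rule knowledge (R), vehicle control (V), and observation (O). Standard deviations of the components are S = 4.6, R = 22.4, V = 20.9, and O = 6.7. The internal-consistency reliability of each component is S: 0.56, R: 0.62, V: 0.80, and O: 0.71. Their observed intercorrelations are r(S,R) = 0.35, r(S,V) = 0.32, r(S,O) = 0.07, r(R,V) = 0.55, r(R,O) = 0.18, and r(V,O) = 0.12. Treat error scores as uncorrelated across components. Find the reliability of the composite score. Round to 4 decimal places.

0.8279

Var(S+R+V+O) = 4.6² + 22.4² + 20.9² + 6.7² + 2·[4.6·22.4·0.35 + 4.6·20.9·0.32 + 4.6·6.7·0.07 + 22.4·20.9·0.55 + 22.4·6.7·0.18 + 20.9·6.7·0.12] = 1004.62 + 740.584 = 1745.2.
With uncorrelated errors the cross-covariances are all true-score covariance, so they carry over unchanged; only the diagonal terms shrink to ρᵢσᵢ².
True-score variance = [4.6²·0.56 + 22.4²·0.62 + 20.9²·0.80 + 6.7²·0.71] + 740.584 = 704.261 + 740.584 = 1444.85.
Reliability = 1444.85 / 1745.2 = 0.8279.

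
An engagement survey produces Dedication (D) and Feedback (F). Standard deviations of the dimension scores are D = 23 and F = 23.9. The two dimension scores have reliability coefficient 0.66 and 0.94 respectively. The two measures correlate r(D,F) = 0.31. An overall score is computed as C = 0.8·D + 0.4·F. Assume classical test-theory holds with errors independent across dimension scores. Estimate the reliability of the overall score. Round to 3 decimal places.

0.776

Var(C) = 0.8²·23² + 0.4²·23.9² + 2·[0.32·23·23.9·0.31] = 429.954 + 109.06 = 539.014.
Under uncorrelated errors the observed covariances equal the true-score covariances, so only the own-variance terms attenuate.
True-score variance = [0.8²·23²·0.66 + 0.4²·23.9²·0.94] + 109.06 = 309.36 + 109.06 = 418.42.
Reliability = 418.42 / 539.014 = 0.776.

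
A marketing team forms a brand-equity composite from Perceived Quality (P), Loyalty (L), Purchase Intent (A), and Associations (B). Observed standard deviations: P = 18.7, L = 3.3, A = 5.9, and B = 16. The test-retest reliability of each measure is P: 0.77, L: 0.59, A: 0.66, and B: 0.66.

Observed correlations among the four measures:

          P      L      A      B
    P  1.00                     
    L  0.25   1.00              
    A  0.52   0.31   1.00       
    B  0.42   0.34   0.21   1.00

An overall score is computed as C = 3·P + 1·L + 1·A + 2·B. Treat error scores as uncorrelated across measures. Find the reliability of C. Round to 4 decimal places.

0.8279

Var(C) = 3²·18.7² + 3.3² + 5.9² + 2²·16² + 2·[3·18.7·3.3·0.25 + 3·18.7·5.9·0.52 + 6·18.7·16·0.42 + 3.3·5.9·0.31 + 2·3.3·16·0.34 + 2·5.9·16·0.21] = 4216.91 + 2107.94 = 6324.85.
Under uncorrelated errors the observed covariances equal the true-score covariances, so only the own-variance terms attenuate.
True-score variance = [3²·18.7²·0.77 + 3.3²·0.59 + 5.9²·0.66 + 2²·16²·0.66] + 2107.94 = 3128.59 + 2107.94 = 5236.53.
Reliability = 5236.53 / 6324.85 = 0.8279.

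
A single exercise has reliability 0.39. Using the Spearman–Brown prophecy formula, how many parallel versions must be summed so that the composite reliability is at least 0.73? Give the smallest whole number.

5

k ≥ ρ*(1−ρ₁)/(ρ₁(1−ρ*)) = 0.73·0.61 / (0.39·0.27) = 4.229.
Smallest integer k = 5.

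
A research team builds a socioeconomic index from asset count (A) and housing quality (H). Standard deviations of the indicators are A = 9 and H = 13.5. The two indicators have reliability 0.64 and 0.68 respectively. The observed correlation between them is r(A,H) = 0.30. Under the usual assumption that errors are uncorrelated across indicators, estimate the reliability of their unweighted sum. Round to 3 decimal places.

0.740

Var(A+H) = 9² + 13.5² + 2·[9·13.5·0.30] = 263.25 + 72.9 = 336.15.
With uncorrelated errors the cross-covariances are all true-score covariance, so they carry over unchanged; only the diagonal terms shrink to ρᵢσᵢ².
True-score variance = [9²·0.64 + 13.5²·0.68] + 72.9 = 175.77 + 72.9 = 248.67.
Reliability = 248.67 / 336.15 = 0.740.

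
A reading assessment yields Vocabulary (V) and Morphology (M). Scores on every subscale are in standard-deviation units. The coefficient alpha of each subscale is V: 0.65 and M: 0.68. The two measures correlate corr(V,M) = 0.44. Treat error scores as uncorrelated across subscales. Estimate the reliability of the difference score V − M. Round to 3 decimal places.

Var(V−M) = 1 + 1 − 2·0.44 = 2 − 0.88 = 1.12.
With uncorrelated errors the cross-covariances are all true-score covariance, so they carry over unchanged; only the diagonal terms shrink to ρᵢσᵢ².
True-score variance = [0.65 + 0.68] − 0.88 = 1.33 − 0.88 = 0.45.
Reliability = 0.45 / 1.12 = 0.402.

0.402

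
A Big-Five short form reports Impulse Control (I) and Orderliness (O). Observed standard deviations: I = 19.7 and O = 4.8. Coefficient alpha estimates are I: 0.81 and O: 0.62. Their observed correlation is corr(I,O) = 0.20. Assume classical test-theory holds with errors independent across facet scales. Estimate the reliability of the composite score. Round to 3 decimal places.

Var(I+O) = 19.7² + 4.8² + 2·[19.7·4.8·0.20] = 411.13 + 37.824 = 448.954.
Because errors are independent across components, Cov(Tᵢ,Tⱼ) = Cov(Xᵢ,Xⱼ); the off-diagonal part of the true-score variance is the same as above.
True-score variance = [19.7²·0.81 + 4.8²·0.62] + 37.824 = 328.638 + 37.824 = 366.462.
Reliability = 366.462 / 448.954 = 0.816.

0.816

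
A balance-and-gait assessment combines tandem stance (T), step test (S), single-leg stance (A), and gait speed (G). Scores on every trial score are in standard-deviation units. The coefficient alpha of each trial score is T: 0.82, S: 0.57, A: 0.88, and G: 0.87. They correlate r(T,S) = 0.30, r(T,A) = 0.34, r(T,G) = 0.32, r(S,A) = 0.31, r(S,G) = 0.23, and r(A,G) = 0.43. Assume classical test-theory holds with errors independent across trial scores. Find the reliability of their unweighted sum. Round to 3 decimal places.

0.891

Var(T+S+A+G) = 4 + 2·[0.30 + 0.34 + 0.32 + 0.31 + 0.23 + 0.43] = 4 + 3.86 = 7.86.
Under uncorrelated errors the observed covariances equal the true-score covariances, so only the own-variance terms attenuate.
True-score variance = [0.82 + 0.57 + 0.88 + 0.87] + 3.86 = 3.14 + 3.86 = 7.
Reliability = 7 / 7.86 = 0.891.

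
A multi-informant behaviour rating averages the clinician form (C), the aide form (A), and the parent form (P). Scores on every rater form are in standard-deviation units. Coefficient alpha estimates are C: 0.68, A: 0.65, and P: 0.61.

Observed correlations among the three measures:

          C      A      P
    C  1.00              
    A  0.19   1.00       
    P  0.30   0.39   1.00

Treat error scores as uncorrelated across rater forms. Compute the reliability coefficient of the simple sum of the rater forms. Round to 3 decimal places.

Var(C+A+P) = 3 + 2·[0.19 + 0.30 + 0.39] = 3 + 1.76 = 4.76.
Because errors are independent across components, Cov(Tᵢ,Tⱼ) = Cov(Xᵢ,Xⱼ); the off-diagonal part of the true-score variance is the same as above.
True-score variance = [0.68 + 0.65 + 0.61] + 1.76 = 1.94 + 1.76 = 3.7.
Reliability = 3.7 / 4.76 = 0.777.

0.777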